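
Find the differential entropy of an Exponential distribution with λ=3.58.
-0.2754 nats

We have X ~ Exponential(λ=3.58).

The differential entropy measures the uncertainty or information content of the distribution.

For an Exponential distribution with λ=3.58:
h(X) = -0.2754 nats

(In bits, this would be -0.3973 bits.)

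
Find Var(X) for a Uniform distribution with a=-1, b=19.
33.3333

We have X ~ Uniform(a=-1, b=19).

For a Uniform distribution with a=-1, b=19:
Var(X) = 33.3333

The variance measures the spread of the distribution around the mean.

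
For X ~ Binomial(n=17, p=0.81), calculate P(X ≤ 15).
0.861279

We have X ~ Binomial(n=17, p=0.81).

The CDF gives us P(X ≤ k).

Using the CDF:
P(X ≤ 15) = 0.861279

This means there's approximately a 86.1% chance that X is at most 15.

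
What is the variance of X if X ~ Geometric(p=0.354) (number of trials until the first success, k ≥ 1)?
5.1550

We have X ~ Geometric(p=0.354) (number of trials until the first success, k ≥ 1).

For a Geometric distribution with p=0.354 (number of trials until the first success, k ≥ 1):
Var(X) = 5.1550

The variance measures the spread of the distribution around the mean.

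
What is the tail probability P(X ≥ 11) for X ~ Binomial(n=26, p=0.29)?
0.102881

We have X ~ Binomial(n=26, p=0.29).

For discrete distributions, P(X ≥ 11) = 1 - P(X ≤ 10).

P(X ≤ 10) = 0.897119
P(X ≥ 11) = 1 - 0.897119 = 0.102881

So there's approximately a 10.3% chance that X is at least 11.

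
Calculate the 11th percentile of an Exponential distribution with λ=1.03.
0.1131

We have X ~ Exponential(λ=1.03).

We want to find x such that P(X ≤ x) = 0.11.

This is the 11th percentile, which means 11% of values fall below this point.

Using the inverse CDF (quantile function):
x = F⁻¹(0.11) = 0.1131

Verification: P(X ≤ 0.1131) = 0.11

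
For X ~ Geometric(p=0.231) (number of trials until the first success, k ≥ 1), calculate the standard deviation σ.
3.7962

We have X ~ Geometric(p=0.231) (number of trials until the first success, k ≥ 1).

For a Geometric distribution with p=0.231 (number of trials until the first success, k ≥ 1):
σ = √Var(X) = 3.7962

The standard deviation is the square root of the variance.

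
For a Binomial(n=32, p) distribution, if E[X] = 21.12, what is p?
p = 0.66

For a Binomial(n, p) distribution:
E[X] = n × p

Given n = 32 and E[X] = 21.12:
21.12 = 32 × p
p = 21.12 / 32 = 0.66

Verification: Binomial(32, 0.66) has E[X] = 21.12 ✓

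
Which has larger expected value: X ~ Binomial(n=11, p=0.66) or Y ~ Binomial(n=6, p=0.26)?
X has larger mean (7.2600 > 1.5600)

Compute the expected value for each distribution:

X ~ Binomial(n=11, p=0.66):
E[X] = 7.2600

Y ~ Binomial(n=6, p=0.26):
E[Y] = 1.5600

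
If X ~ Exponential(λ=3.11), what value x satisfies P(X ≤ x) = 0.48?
0.2103

We have X ~ Exponential(λ=3.11).

We want to find x such that P(X ≤ x) = 0.48.

This is the 48th percentile, which means 48% of values fall below this point.

Using the inverse CDF (quantile function):
x = F⁻¹(0.48) = 0.2103

Verification: P(X ≤ 0.2103) = 0.48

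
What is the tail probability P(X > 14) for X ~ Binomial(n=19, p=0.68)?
0.222696

We have X ~ Binomial(n=19, p=0.68).

P(X > 14) = 1 - P(X ≤ 14)
                = 1 - F(14)
                = 1 - 0.777304
                = 0.222696

So there's approximately a 22.3% chance that X exceeds 14.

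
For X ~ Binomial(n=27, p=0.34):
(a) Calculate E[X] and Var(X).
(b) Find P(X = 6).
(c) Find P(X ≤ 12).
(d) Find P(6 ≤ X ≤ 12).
(a) E[X] = 9.1800, Var(X) = 6.0588
(b) P(X = 6) = 0.074234
(c) P(X ≤ 12) = 0.909205
(d) P(6 ≤ X ≤ 12) = 0.846504

We have X ~ Binomial(n=27, p=0.34).

(a) Moments:
E[X] = 9.1800
Var(X) = 6.0588
σ = √Var(X) = 2.4615

(b) Point probability using PMF:
P(X = 6) = 0.074234

(c) Cumulative probability using CDF:
P(X ≤ 12) = F(12) = 0.909205

(d) Range probability:
P(6 ≤ X ≤ 12) = P(X ≤ 12) - P(X ≤ 5)
                   = F(12) - F(5)
                   = 0.909205 - 0.062700
                   = 0.846504

This means approximately 84.7% of outcomes fall in the interval [6, 12].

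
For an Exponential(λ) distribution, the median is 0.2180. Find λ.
λ = 3.1796

For X ~ Exponential(λ), the CDF is F(x) = 1 - e^(-λx).
The median m satisfies F(m) = 0.5:
1 - e^(-λm) = 0.5
e^(-λm) = 0.5
λm = ln(2)
m = ln(2) / λ

Given m = 0.2180:
λ = ln(2) / 0.2180 = 0.693147 / 0.2180 = 3.1796

Verification: ln(2) / 3.1796 = 0.2180 ✓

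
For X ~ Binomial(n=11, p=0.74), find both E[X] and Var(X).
E[X] = 8.1400, Var(X) = 2.1164

We have X ~ Binomial(n=11, p=0.74).

For a Binomial distribution with n=11, p=0.74:

Expected value:
E[X] = 8.1400

Variance:
Var(X) = 2.1164

Standard deviation:
σ = √Var(X) = 1.4548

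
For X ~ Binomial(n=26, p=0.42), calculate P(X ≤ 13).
0.847291

We have X ~ Binomial(n=26, p=0.42).

The CDF gives us P(X ≤ k).

Using the CDF:
P(X ≤ 13) = 0.847291

This means there's approximately a 84.7% chance that X is at most 13.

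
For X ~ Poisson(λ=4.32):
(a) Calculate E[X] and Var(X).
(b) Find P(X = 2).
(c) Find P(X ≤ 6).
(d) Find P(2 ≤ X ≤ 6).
(a) E[X] = 4.3200, Var(X) = 4.3200
(b) P(X = 2) = 0.124104
(c) P(X ≤ 6) = 0.853398
(d) P(2 ≤ X ≤ 6) = 0.782643

We have X ~ Poisson(λ=4.32).

(a) Moments:
E[X] = 4.3200
Var(X) = 4.3200
σ = √Var(X) = 2.0785

(b) Point probability using PMF:
P(X = 2) = 0.124104

(c) Cumulative probability using CDF:
P(X ≤ 6) = F(6) = 0.853398

(d) Range probability:
P(2 ≤ X ≤ 6) = P(X ≤ 6) - P(X ≤ 1)
                   = F(6) - F(1)
                   = 0.853398 - 0.070755
                   = 0.782643

This means approximately 78.3% of outcomes fall in the interval [2, 6].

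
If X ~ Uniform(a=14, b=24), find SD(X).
2.8868

We have X ~ Uniform(a=14, b=24).

For a Uniform distribution with a=14, b=24:
σ = √Var(X) = 2.8868

The standard deviation is the square root of the variance.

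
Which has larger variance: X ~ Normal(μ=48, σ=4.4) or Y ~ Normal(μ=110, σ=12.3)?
Y has larger variance (151.2900 > 19.3600)

Compute the variance for each distribution:

X ~ Normal(μ=48, σ=4.4):
Var(X) = 19.3600

Y ~ Normal(μ=110, σ=12.3):
Var(Y) = 151.2900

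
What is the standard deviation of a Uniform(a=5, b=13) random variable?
2.3094

We have X ~ Uniform(a=5, b=13).

For a Uniform distribution with a=5, b=13:
σ = √Var(X) = 2.3094

The standard deviation is the square root of the variance.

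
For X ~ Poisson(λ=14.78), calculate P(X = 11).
0.070209

We have X ~ Poisson(λ=14.78).

For a Poisson distribution, the PMF gives us the probability of each outcome.

Using the PMF formula:
P(X = 11) = 0.070209

Rounded to 4 decimal places: 0.0702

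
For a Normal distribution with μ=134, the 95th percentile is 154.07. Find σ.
σ = 12.2017

For X ~ Normal(μ, σ), the p-th percentile satisfies x = μ + z_p × σ,
where z_p = Φ⁻¹(p) is the standard normal quantile.

Step 1: z_{0.95} = Φ⁻¹(0.95) = 1.6449

Step 2: Solve for σ:
154.07 = 134 + 1.6449 × σ
σ = (154.07 - 134) / 1.6449
σ = 20.07 / 1.6449
σ = 12.2017

Verification: μ + z × σ = 134 + 1.6449 × 12.2017 = 154.07 ✓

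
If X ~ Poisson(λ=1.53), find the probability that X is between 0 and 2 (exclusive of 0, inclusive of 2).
0.584744

We have X ~ Poisson(λ=1.53).

To find P(0 < X ≤ 2), we use:
P(0 < X ≤ 2) = P(X ≤ 2) - P(X ≤ 0)
                 = F(2) - F(0)
                 = 0.801279 - 0.216536
                 = 0.584744

So there's approximately a 58.5% chance that X falls in this range.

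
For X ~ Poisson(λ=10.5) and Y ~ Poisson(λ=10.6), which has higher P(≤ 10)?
X has higher probability (P(X ≤ 10) = 0.5207 > P(Y ≤ 10) = 0.5084)

Compute P(≤ 10) for each distribution:

X ~ Poisson(λ=10.5):
P(X ≤ 10) = 0.5207

Y ~ Poisson(λ=10.6):
P(Y ≤ 10) = 0.5084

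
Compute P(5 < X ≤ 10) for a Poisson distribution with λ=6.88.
0.593482

We have X ~ Poisson(λ=6.88).

To find P(5 < X ≤ 10), we use:
P(5 < X ≤ 10) = P(X ≤ 10) - P(X ≤ 5)
                 = F(10) - F(5)
                 = 0.909778 - 0.316296
                 = 0.593482

So there's approximately a 59.3% chance that X falls in this range.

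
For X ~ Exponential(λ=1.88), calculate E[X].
0.5319

We have X ~ Exponential(λ=1.88).

For an Exponential distribution with λ=1.88:
E[X] = 0.5319

This is the expected (average) value of X.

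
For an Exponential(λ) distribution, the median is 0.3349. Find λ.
λ = 2.0697

For X ~ Exponential(λ), the CDF is F(x) = 1 - e^(-λx).
The median m satisfies F(m) = 0.5:
1 - e^(-λm) = 0.5
e^(-λm) = 0.5
λm = ln(2)
m = ln(2) / λ

Given m = 0.3349:
λ = ln(2) / 0.3349 = 0.693147 / 0.3349 = 2.0697

Verification: ln(2) / 2.0697 = 0.3349 ✓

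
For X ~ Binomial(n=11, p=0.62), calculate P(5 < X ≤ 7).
0.450247

We have X ~ Binomial(n=11, p=0.62).

To find P(5 < X ≤ 7), we use:
P(5 < X ≤ 7) = P(X ≤ 7) - P(X ≤ 5)
                 = F(7) - F(5)
                 = 0.654520 - 0.204272
                 = 0.450247

So there's approximately a 45.0% chance that X falls in this range.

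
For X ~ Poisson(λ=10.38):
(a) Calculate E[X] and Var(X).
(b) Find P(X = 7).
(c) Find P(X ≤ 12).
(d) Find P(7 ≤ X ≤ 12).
(a) E[X] = 10.3800, Var(X) = 10.3800
(b) P(X = 7) = 0.079979
(c) P(X ≤ 12) = 0.754244
(d) P(7 ≤ X ≤ 12) = 0.646301

We have X ~ Poisson(λ=10.38).

(a) Moments:
E[X] = 10.3800
Var(X) = 10.3800
σ = √Var(X) = 3.2218

(b) Point probability using PMF:
P(X = 7) = 0.079979

(c) Cumulative probability using CDF:
P(X ≤ 12) = F(12) = 0.754244

(d) Range probability:
P(7 ≤ X ≤ 12) = P(X ≤ 12) - P(X ≤ 6)
                   = F(12) - F(6)
                   = 0.754244 - 0.107943
                   = 0.646301

This means approximately 64.6% of outcomes fall in the interval [7, 12].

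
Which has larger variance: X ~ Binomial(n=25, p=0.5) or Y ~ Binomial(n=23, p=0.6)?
X has larger variance (6.2500 > 5.5200)

Compute the variance for each distribution:

X ~ Binomial(n=25, p=0.5):
Var(X) = 6.2500

Y ~ Binomial(n=23, p=0.6):
Var(Y) = 5.5200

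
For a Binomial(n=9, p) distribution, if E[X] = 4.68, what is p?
p = 0.52

For a Binomial(n, p) distribution:
E[X] = n × p

Given n = 9 and E[X] = 4.68:
4.68 = 9 × p
p = 4.68 / 9 = 0.52

Verification: Binomial(9, 0.52) has E[X] = 4.68 ✓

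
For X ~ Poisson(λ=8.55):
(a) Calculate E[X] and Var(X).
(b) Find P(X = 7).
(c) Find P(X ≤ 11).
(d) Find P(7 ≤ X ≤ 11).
(a) E[X] = 8.5500, Var(X) = 8.5500
(b) P(X = 7) = 0.128267
(c) P(X ≤ 11) = 0.844366
(d) P(7 ≤ X ≤ 11) = 0.593478

We have X ~ Poisson(λ=8.55).

(a) Moments:
E[X] = 8.5500
Var(X) = 8.5500
σ = √Var(X) = 2.9240

(b) Point probability using PMF:
P(X = 7) = 0.128267

(c) Cumulative probability using CDF:
P(X ≤ 11) = F(11) = 0.844366

(d) Range probability:
P(7 ≤ X ≤ 11) = P(X ≤ 11) - P(X ≤ 6)
                   = F(11) - F(6)
                   = 0.844366 - 0.250888
                   = 0.593478

This means approximately 59.3% of outcomes fall in the interval [7, 11].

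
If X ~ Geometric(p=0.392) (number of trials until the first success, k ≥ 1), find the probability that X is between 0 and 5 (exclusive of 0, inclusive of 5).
0.916916

We have X ~ Geometric(p=0.392) (number of trials until the first success, k ≥ 1).

To find P(0 < X ≤ 5), we use:
P(0 < X ≤ 5) = P(X ≤ 5) - P(X ≤ 0)
                 = F(5) - F(0)
                 = 0.916916 - 0.000000
                 = 0.916916

So there's approximately a 91.7% chance that X falls in this range.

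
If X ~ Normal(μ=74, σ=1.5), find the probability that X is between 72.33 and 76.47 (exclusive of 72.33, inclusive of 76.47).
0.817404

We have X ~ Normal(μ=74, σ=1.5).

To find P(72.33 < X ≤ 76.47), we use:
P(72.33 < X ≤ 76.47) = P(X ≤ 76.47) - P(X ≤ 72.33)
                 = F(76.47) - F(72.33)
                 = 0.950187 - 0.132783
                 = 0.817404

So there's approximately a 81.7% chance that X falls in this range.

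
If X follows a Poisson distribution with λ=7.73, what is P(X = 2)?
0.013129

We have X ~ Poisson(λ=7.73).

For a Poisson distribution, the PMF gives us the probability of each outcome.

Using the PMF formula:
P(X = 2) = 0.013129

Rounded to 4 decimal places: 0.0131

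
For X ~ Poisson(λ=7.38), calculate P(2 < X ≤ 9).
0.767764

We have X ~ Poisson(λ=7.38).

To find P(2 < X ≤ 9), we use:
P(2 < X ≤ 9) = P(X ≤ 9) - P(X ≤ 2)
                 = F(9) - F(2)
                 = 0.789972 - 0.022208
                 = 0.767764

So there's approximately a 76.8% chance that X falls in this range.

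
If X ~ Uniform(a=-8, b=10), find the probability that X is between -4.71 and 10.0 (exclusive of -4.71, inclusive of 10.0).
0.817222

We have X ~ Uniform(a=-8, b=10).

To find P(-4.71 < X ≤ 10.0), we use:
P(-4.71 < X ≤ 10.0) = P(X ≤ 10.0) - P(X ≤ -4.71)
                 = F(10.0) - F(-4.71)
                 = 1.000000 - 0.182778
                 = 0.817222

So there's approximately a 81.7% chance that X falls in this range.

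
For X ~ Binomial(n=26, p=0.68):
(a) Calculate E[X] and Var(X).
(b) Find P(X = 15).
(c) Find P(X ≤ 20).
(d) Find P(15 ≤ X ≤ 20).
(a) E[X] = 17.6800, Var(X) = 5.6576
(b) P(X = 15) = 0.085555
(c) P(X ≤ 20) = 0.884802
(d) P(15 ≤ X ≤ 20) = 0.791787

We have X ~ Binomial(n=26, p=0.68).

(a) Moments:
E[X] = 17.6800
Var(X) = 5.6576
σ = √Var(X) = 2.3786

(b) Point probability using PMF:
P(X = 15) = 0.085555

(c) Cumulative probability using CDF:
P(X ≤ 20) = F(20) = 0.884802

(d) Range probability:
P(15 ≤ X ≤ 20) = P(X ≤ 20) - P(X ≤ 14)
                   = F(20) - F(14)
                   = 0.884802 - 0.093015
                   = 0.791787

This means approximately 79.2% of outcomes fall in the interval [15, 20].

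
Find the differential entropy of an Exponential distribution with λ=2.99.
-0.0953 nats

We have X ~ Exponential(λ=2.99).

The differential entropy measures the uncertainty or information content of the distribution.

For an Exponential distribution with λ=2.99:
h(X) = -0.0953 nats

(In bits, this would be -0.1375 bits.)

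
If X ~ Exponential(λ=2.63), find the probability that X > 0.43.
0.322743

We have X ~ Exponential(λ=2.63).

P(X > 0.43) = 1 - P(X ≤ 0.43)
                = 1 - F(0.43)
                = 1 - 0.677257
                = 0.322743

So there's approximately a 32.3% chance that X exceeds 0.43.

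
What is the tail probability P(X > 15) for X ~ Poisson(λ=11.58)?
0.126809

We have X ~ Poisson(λ=11.58).

P(X > 15) = 1 - P(X ≤ 15)
                = 1 - F(15)
                = 1 - 0.873191
                = 0.126809

So there's approximately a 12.7% chance that X exceeds 15.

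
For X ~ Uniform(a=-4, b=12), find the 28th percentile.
0.4800

We have X ~ Uniform(a=-4, b=12).

We want to find x such that P(X ≤ x) = 0.28.

This is the 28th percentile, which means 28% of values fall below this point.

Using the inverse CDF (quantile function):
x = F⁻¹(0.28) = 0.4800

Verification: P(X ≤ 0.4800) = 0.28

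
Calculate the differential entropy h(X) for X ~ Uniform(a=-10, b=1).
2.3979 nats

We have X ~ Uniform(a=-10, b=1).

The differential entropy measures the uncertainty or information content of the distribution.

For a Uniform distribution with a=-10, b=1:
h(X) = 2.3979 nats

(In bits, this would be 3.4594 bits.)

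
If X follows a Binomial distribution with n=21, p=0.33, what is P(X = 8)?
0.156901

We have X ~ Binomial(n=21, p=0.33).

For a Binomial distribution, the PMF gives us the probability of each outcome.

Using the PMF formula:
P(X = 8) = 0.156901

Rounded to 4 decimal places: 0.1569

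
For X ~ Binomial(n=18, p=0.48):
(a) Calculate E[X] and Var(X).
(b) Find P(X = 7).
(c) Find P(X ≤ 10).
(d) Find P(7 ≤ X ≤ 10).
(a) E[X] = 8.6400, Var(X) = 4.4928
(b) P(X = 7) = 0.140437
(c) P(X ≤ 10) = 0.809772
(d) P(7 ≤ X ≤ 10) = 0.653378

We have X ~ Binomial(n=18, p=0.48).

(a) Moments:
E[X] = 8.6400
Var(X) = 4.4928
σ = √Var(X) = 2.1196

(b) Point probability using PMF:
P(X = 7) = 0.140437

(c) Cumulative probability using CDF:
P(X ≤ 10) = F(10) = 0.809772

(d) Range probability:
P(7 ≤ X ≤ 10) = P(X ≤ 10) - P(X ≤ 6)
                   = F(10) - F(6)
                   = 0.809772 - 0.156394
                   = 0.653378

This means approximately 65.3% of outcomes fall in the interval [7, 10].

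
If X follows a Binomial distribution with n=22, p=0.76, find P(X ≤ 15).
0.262529

We have X ~ Binomial(n=22, p=0.76).

The CDF gives us P(X ≤ k).

Using the CDF:
P(X ≤ 15) = 0.262529

This means there's approximately a 26.3% chance that X is at most 15.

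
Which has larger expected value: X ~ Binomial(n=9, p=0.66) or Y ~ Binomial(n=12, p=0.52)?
Y has larger mean (6.2400 > 5.9400)

Compute the expected value for each distribution:

X ~ Binomial(n=9, p=0.66):
E[X] = 5.9400

Y ~ Binomial(n=12, p=0.52):
E[Y] = 6.2400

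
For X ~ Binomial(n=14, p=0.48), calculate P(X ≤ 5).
0.258547

We have X ~ Binomial(n=14, p=0.48).

The CDF gives us P(X ≤ k).

Using the CDF:
P(X ≤ 5) = 0.258547

This means there's approximately a 25.9% chance that X is at most 5.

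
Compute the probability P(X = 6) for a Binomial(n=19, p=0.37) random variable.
0.171443

We have X ~ Binomial(n=19, p=0.37).

For a Binomial distribution, the PMF gives us the probability of each outcome.

Using the PMF formula:
P(X = 6) = 0.171443

Rounded to 4 decimal places: 0.1714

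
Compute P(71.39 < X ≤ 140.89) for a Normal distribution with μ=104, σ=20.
0.915947

We have X ~ Normal(μ=104, σ=20).

To find P(71.39 < X ≤ 140.89), we use:
P(71.39 < X ≤ 140.89) = P(X ≤ 140.89) - P(X ≤ 71.39)
                 = F(140.89) - F(71.39)
                 = 0.967445 - 0.051498
                 = 0.915947

So there's approximately a 91.6% chance that X falls in this range.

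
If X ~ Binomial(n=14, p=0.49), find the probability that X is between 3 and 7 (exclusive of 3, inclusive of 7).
0.599818

We have X ~ Binomial(n=14, p=0.49).

To find P(3 < X ≤ 7), we use:
P(3 < X ≤ 7) = P(X ≤ 7) - P(X ≤ 3)
                 = F(7) - F(3)
                 = 0.633746 - 0.033928
                 = 0.599818

So there's approximately a 60.0% chance that X falls in this range.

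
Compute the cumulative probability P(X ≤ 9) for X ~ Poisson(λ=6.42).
0.884143

We have X ~ Poisson(λ=6.42).

The CDF gives us P(X ≤ k).

Using the CDF:
P(X ≤ 9) = 0.884143

This means there's approximately a 88.4% chance that X is at most 9.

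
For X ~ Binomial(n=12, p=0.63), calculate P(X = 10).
0.088992

We have X ~ Binomial(n=12, p=0.63).

For a Binomial distribution, the PMF gives us the probability of each outcome.

Using the PMF formula:
P(X = 10) = 0.088992

Rounded to 4 decimal places: 0.0890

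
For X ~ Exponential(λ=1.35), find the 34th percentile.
0.3078

We have X ~ Exponential(λ=1.35).

We want to find x such that P(X ≤ x) = 0.34.

This is the 34th percentile, which means 34% of values fall below this point.

Using the inverse CDF (quantile function):
x = F⁻¹(0.34) = 0.3078

Verification: P(X ≤ 0.3078) = 0.34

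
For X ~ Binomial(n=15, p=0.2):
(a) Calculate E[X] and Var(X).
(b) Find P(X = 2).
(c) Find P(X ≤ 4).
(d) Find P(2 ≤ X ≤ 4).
(a) E[X] = 3.0000, Var(X) = 2.4000
(b) P(X = 2) = 0.230897
(c) P(X ≤ 4) = 0.835766
(d) P(2 ≤ X ≤ 4) = 0.668641

We have X ~ Binomial(n=15, p=0.2).

(a) Moments:
E[X] = 3.0000
Var(X) = 2.4000
σ = √Var(X) = 1.5492

(b) Point probability using PMF:
P(X = 2) = 0.230897

(c) Cumulative probability using CDF:
P(X ≤ 4) = F(4) = 0.835766

(d) Range probability:
P(2 ≤ X ≤ 4) = P(X ≤ 4) - P(X ≤ 1)
                   = F(4) - F(1)
                   = 0.835766 - 0.167126
                   = 0.668641

This means approximately 66.9% of outcomes fall in the interval [2, 4].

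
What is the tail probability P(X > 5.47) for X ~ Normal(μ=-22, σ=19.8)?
0.082664

We have X ~ Normal(μ=-22, σ=19.8).

P(X > 5.47) = 1 - P(X ≤ 5.47)
                = 1 - F(5.47)
                = 1 - 0.917336
                = 0.082664

So there's approximately a 8.3% chance that X exceeds 5.47.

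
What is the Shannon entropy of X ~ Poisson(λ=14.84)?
2.7618 nats

We have X ~ Poisson(λ=14.84).

The Shannon entropy measures the uncertainty or information content of the distribution.

For a Poisson distribution with λ=14.84:
H(X) = 2.7618 nats

(In bits, this would be 3.9844 bits.)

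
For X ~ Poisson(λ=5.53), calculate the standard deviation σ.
2.3516

We have X ~ Poisson(λ=5.53).

For a Poisson distribution with λ=5.53:
σ = √Var(X) = 2.3516

The standard deviation is the square root of the variance.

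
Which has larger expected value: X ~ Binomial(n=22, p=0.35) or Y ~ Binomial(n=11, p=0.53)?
X has larger mean (7.7000 > 5.8300)

Compute the expected value for each distribution:

X ~ Binomial(n=22, p=0.35):
E[X] = 7.7000

Y ~ Binomial(n=11, p=0.53):
E[Y] = 5.8300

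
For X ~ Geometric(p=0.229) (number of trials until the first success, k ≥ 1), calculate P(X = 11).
0.016997

We have X ~ Geometric(p=0.229) (number of trials until the first success, k ≥ 1).

For a Geometric distribution, the PMF gives us the probability of each outcome.

Using the PMF formula:
P(X = 11) = 0.016997

Rounded to 4 decimal places: 0.0170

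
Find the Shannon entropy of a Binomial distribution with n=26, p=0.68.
2.2832 nats

We have X ~ Binomial(n=26, p=0.68).

The Shannon entropy measures the uncertainty or information content of the distribution.

For a Binomial distribution with n=26, p=0.68:
H(X) = 2.2832 nats

(In bits, this would be 3.2939 bits.)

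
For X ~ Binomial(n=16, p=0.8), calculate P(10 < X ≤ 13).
0.566468

We have X ~ Binomial(n=16, p=0.8).

To find P(10 < X ≤ 13), we use:
P(10 < X ≤ 13) = P(X ≤ 13) - P(X ≤ 10)
                 = F(13) - F(10)
                 = 0.648156 - 0.081688
                 = 0.566468

So there's approximately a 56.6% chance that X falls in this range.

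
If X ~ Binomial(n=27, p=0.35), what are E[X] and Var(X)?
E[X] = 9.4500, Var(X) = 6.1425

We have X ~ Binomial(n=27, p=0.35).

For a Binomial distribution with n=27, p=0.35:

Expected value:
E[X] = 9.4500

Variance:
Var(X) = 6.1425

Standard deviation:
σ = √Var(X) = 2.4784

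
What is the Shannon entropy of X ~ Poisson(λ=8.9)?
2.5020 nats

We have X ~ Poisson(λ=8.9).

The Shannon entropy measures the uncertainty or information content of the distribution.

For a Poisson distribution with λ=8.9:
H(X) = 2.5020 nats

(In bits, this would be 3.6096 bits.)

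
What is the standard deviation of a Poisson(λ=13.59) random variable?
3.6865

We have X ~ Poisson(λ=13.59).

For a Poisson distribution with λ=13.59:
σ = √Var(X) = 3.6865

The standard deviation is the square root of the variance.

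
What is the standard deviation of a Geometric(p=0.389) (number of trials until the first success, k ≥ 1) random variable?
2.0094

We have X ~ Geometric(p=0.389) (number of trials until the first success, k ≥ 1).

For a Geometric distribution with p=0.389 (number of trials until the first success, k ≥ 1):
σ = √Var(X) = 2.0094

The standard deviation is the square root of the variance.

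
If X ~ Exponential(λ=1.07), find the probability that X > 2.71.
0.055040

We have X ~ Exponential(λ=1.07).

P(X > 2.71) = 1 - P(X ≤ 2.71)
                = 1 - F(2.71)
                = 1 - 0.944960
                = 0.055040

So there's approximately a 5.5% chance that X exceeds 2.71.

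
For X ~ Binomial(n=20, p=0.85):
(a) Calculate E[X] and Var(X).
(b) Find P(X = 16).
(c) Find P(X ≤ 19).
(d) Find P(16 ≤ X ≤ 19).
(a) E[X] = 17.0000, Var(X) = 2.5500
(b) P(X = 16) = 0.182122
(c) P(X ≤ 19) = 0.961240
(d) P(16 ≤ X ≤ 19) = 0.791087

We have X ~ Binomial(n=20, p=0.85).

(a) Moments:
E[X] = 17.0000
Var(X) = 2.5500
σ = √Var(X) = 1.5969

(b) Point probability using PMF:
P(X = 16) = 0.182122

(c) Cumulative probability using CDF:
P(X ≤ 19) = F(19) = 0.961240

(d) Range probability:
P(16 ≤ X ≤ 19) = P(X ≤ 19) - P(X ≤ 15)
                   = F(19) - F(15)
                   = 0.961240 - 0.170153
                   = 0.791087

This means approximately 79.1% of outcomes fall in the interval [16, 19].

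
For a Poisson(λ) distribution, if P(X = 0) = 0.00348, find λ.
λ = 5.6607

For a Poisson(λ) distribution, the PMF at 0 is:
P(X = 0) = λ^0 e^(-λ) / 0! = e^(-λ)

Given P(X = 0) = 0.00348:
e^(-λ) = 0.00348
-λ = ln(0.00348)
λ = -ln(0.00348) = 5.6607

Verification: e^(-5.6607) = 0.00348 ✓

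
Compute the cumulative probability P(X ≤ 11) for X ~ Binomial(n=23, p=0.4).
0.836357

We have X ~ Binomial(n=23, p=0.4).

The CDF gives us P(X ≤ k).

Using the CDF:
P(X ≤ 11) = 0.836357

This means there's approximately a 83.6% chance that X is at most 11.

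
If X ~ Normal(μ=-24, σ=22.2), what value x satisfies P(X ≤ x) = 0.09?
-53.7648

We have X ~ Normal(μ=-24, σ=22.2).

We want to find x such that P(X ≤ x) = 0.09.

This is the 9th percentile, which means 9% of values fall below this point.

Using the inverse CDF (quantile function):
x = F⁻¹(0.09) = -53.7648

Verification: P(X ≤ -53.7648) = 0.09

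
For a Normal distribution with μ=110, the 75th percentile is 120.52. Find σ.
σ = 15.5970

For X ~ Normal(μ, σ), the p-th percentile satisfies x = μ + z_p × σ,
where z_p = Φ⁻¹(p) is the standard normal quantile.

Step 1: z_{0.75} = Φ⁻¹(0.75) = 0.6745

Step 2: Solve for σ:
120.52 = 110 + 0.6745 × σ
σ = (120.52 - 110) / 0.6745
σ = 10.52 / 0.6745
σ = 15.5970

Verification: μ + z × σ = 110 + 0.6745 × 15.5970 = 120.52 ✓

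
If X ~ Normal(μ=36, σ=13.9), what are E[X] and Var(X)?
E[X] = 36.0000, Var(X) = 193.2100

We have X ~ Normal(μ=36, σ=13.9).

For a Normal distribution with μ=36, σ=13.9:

Expected value:
E[X] = 36.0000

Variance:
Var(X) = 193.2100

Standard deviation:
σ = √Var(X) = 13.9000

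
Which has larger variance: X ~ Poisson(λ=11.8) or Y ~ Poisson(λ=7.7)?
X has larger variance (11.8000 > 7.7000)

Compute the variance for each distribution:

X ~ Poisson(λ=11.8):
Var(X) = 11.8000

Y ~ Poisson(λ=7.7):
Var(Y) = 7.7000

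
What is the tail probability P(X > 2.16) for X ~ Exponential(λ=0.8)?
0.177639

We have X ~ Exponential(λ=0.8).

P(X > 2.16) = 1 - P(X ≤ 2.16)
                = 1 - F(2.16)
                = 1 - 0.822361
                = 0.177639

So there's approximately a 17.8% chance that X exceeds 2.16.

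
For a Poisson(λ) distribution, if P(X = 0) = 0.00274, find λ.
λ = 5.8998

For a Poisson(λ) distribution, the PMF at 0 is:
P(X = 0) = λ^0 e^(-λ) / 0! = e^(-λ)

Given P(X = 0) = 0.00274:
e^(-λ) = 0.00274
-λ = ln(0.00274)
λ = -ln(0.00274) = 5.8998

Verification: e^(-5.8998) = 0.00274 ✓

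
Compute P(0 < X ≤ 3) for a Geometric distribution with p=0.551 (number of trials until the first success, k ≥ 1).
0.909481

We have X ~ Geometric(p=0.551) (number of trials until the first success, k ≥ 1).

To find P(0 < X ≤ 3), we use:
P(0 < X ≤ 3) = P(X ≤ 3) - P(X ≤ 0)
                 = F(3) - F(0)
                 = 0.909481 - 0.000000
                 = 0.909481

So there's approximately a 90.9% chance that X falls in this range.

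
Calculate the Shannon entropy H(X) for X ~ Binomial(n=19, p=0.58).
2.1843 nats

We have X ~ Binomial(n=19, p=0.58).

The Shannon entropy measures the uncertainty or information content of the distribution.

For a Binomial distribution with n=19, p=0.58:
H(X) = 2.1843 nats

(In bits, this would be 3.1512 bits.)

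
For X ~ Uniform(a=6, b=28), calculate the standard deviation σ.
6.3509

We have X ~ Uniform(a=6, b=28).

For a Uniform distribution with a=6, b=28:
σ = √Var(X) = 6.3509

The standard deviation is the square root of the variance.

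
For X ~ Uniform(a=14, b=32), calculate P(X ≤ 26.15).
0.675000

We have X ~ Uniform(a=14, b=32).

The CDF gives us P(X ≤ k).

Using the CDF:
P(X ≤ 26.15) = 0.675000

This means there's approximately a 67.5% chance that X is at most 26.15.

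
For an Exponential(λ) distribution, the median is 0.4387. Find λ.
λ = 1.5800

For X ~ Exponential(λ), the CDF is F(x) = 1 - e^(-λx).
The median m satisfies F(m) = 0.5:
1 - e^(-λm) = 0.5
e^(-λm) = 0.5
λm = ln(2)
m = ln(2) / λ

Given m = 0.4387:
λ = ln(2) / 0.4387 = 0.693147 / 0.4387 = 1.5800

Verification: ln(2) / 1.5800 = 0.4387 ✓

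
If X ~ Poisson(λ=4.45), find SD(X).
2.1095

We have X ~ Poisson(λ=4.45).

For a Poisson distribution with λ=4.45:
σ = √Var(X) = 2.1095

The standard deviation is the square root of the variance.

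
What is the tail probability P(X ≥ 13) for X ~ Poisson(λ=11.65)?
0.384075

We have X ~ Poisson(λ=11.65).

For discrete distributions, P(X ≥ 13) = 1 - P(X ≤ 12).

P(X ≤ 12) = 0.615925
P(X ≥ 13) = 1 - 0.615925 = 0.384075

So there's approximately a 38.4% chance that X is at least 13.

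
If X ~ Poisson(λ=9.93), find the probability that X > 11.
0.295291

We have X ~ Poisson(λ=9.93).

P(X > 11) = 1 - P(X ≤ 11)
                = 1 - F(11)
                = 1 - 0.704709
                = 0.295291

So there's approximately a 29.5% chance that X exceeds 11.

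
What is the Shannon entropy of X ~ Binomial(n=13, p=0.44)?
1.9999 nats

We have X ~ Binomial(n=13, p=0.44).

The Shannon entropy measures the uncertainty or information content of the distribution.

For a Binomial distribution with n=13, p=0.44:
H(X) = 1.9999 nats

(In bits, this would be 2.8853 bits.)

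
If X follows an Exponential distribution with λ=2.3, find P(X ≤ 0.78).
0.833706

We have X ~ Exponential(λ=2.3).

The CDF gives us P(X ≤ k).

Using the CDF:
P(X ≤ 0.78) = 0.833706

This means there's approximately a 83.4% chance that X is at most 0.78.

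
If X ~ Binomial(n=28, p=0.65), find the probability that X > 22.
0.039313

We have X ~ Binomial(n=28, p=0.65).

P(X > 22) = 1 - P(X ≤ 22)
                = 1 - F(22)
                = 1 - 0.960687
                = 0.039313

So there's approximately a 3.9% chance that X exceeds 22.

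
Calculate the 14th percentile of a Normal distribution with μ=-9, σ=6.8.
-16.3462

We have X ~ Normal(μ=-9, σ=6.8).

We want to find x such that P(X ≤ x) = 0.14.

This is the 14th percentile, which means 14% of values fall below this point.

Using the inverse CDF (quantile function):
x = F⁻¹(0.14) = -16.3462

Verification: P(X ≤ -16.3462) = 0.14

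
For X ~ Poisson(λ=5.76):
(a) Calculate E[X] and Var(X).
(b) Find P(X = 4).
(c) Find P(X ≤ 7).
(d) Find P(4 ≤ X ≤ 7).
(a) E[X] = 5.7600, Var(X) = 5.7600
(b) P(X = 4) = 0.144525
(c) P(X ≤ 7) = 0.776309
(d) P(4 ≤ X ≤ 7) = 0.602370

We have X ~ Poisson(λ=5.76).

(a) Moments:
E[X] = 5.7600
Var(X) = 5.7600
σ = √Var(X) = 2.4000

(b) Point probability using PMF:
P(X = 4) = 0.144525

(c) Cumulative probability using CDF:
P(X ≤ 7) = F(7) = 0.776309

(d) Range probability:
P(4 ≤ X ≤ 7) = P(X ≤ 7) - P(X ≤ 3)
                   = F(7) - F(3)
                   = 0.776309 - 0.173939
                   = 0.602370

This means approximately 60.2% of outcomes fall in the interval [4, 7].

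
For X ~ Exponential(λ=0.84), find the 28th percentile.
0.3911

We have X ~ Exponential(λ=0.84).

We want to find x such that P(X ≤ x) = 0.28.

This is the 28th percentile, which means 28% of values fall below this point.

Using the inverse CDF (quantile function):
x = F⁻¹(0.28) = 0.3911

Verification: P(X ≤ 0.3911) = 0.28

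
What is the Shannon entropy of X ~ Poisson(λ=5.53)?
2.2570 nats

We have X ~ Poisson(λ=5.53).

The Shannon entropy measures the uncertainty or information content of the distribution.

For a Poisson distribution with λ=5.53:
H(X) = 2.2570 nats

(In bits, this would be 3.2561 bits.)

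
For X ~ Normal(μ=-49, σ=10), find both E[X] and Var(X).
E[X] = -49.0000, Var(X) = 100.0000

We have X ~ Normal(μ=-49, σ=10).

For a Normal distribution with μ=-49, σ=10:

Expected value:
E[X] = -49.0000

Variance:
Var(X) = 100.0000

Standard deviation:
σ = √Var(X) = 10.0000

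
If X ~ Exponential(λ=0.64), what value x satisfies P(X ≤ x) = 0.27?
0.4917

We have X ~ Exponential(λ=0.64).

We want to find x such that P(X ≤ x) = 0.27.

This is the 27th percentile, which means 27% of values fall below this point.

Using the inverse CDF (quantile function):
x = F⁻¹(0.27) = 0.4917

Verification: P(X ≤ 0.4917) = 0.27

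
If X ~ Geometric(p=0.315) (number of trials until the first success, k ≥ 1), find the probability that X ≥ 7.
0.103310

We have X ~ Geometric(p=0.315) (number of trials until the first success, k ≥ 1).

For discrete distributions, P(X ≥ 7) = 1 - P(X ≤ 6).

P(X ≤ 6) = 0.896690
P(X ≥ 7) = 1 - 0.896690 = 0.103310

So there's approximately a 10.3% chance that X is at least 7.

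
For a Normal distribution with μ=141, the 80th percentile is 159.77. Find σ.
σ = 22.3022

For X ~ Normal(μ, σ), the p-th percentile satisfies x = μ + z_p × σ,
where z_p = Φ⁻¹(p) is the standard normal quantile.

Step 1: z_{0.8} = Φ⁻¹(0.8) = 0.8416

Step 2: Solve for σ:
159.77 = 141 + 0.8416 × σ
σ = (159.77 - 141) / 0.8416
σ = 18.77 / 0.8416
σ = 22.3022

Verification: μ + z × σ = 141 + 0.8416 × 22.3022 = 159.77 ✓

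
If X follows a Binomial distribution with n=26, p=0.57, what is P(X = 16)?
0.142534

We have X ~ Binomial(n=26, p=0.57).

For a Binomial distribution, the PMF gives us the probability of each outcome.

Using the PMF formula:
P(X = 16) = 0.142534

Rounded to 4 decimal places: 0.1425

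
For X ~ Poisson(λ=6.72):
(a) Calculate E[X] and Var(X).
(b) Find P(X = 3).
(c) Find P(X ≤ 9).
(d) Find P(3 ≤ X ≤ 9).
(a) E[X] = 6.7200, Var(X) = 6.7200
(b) P(X = 3) = 0.061024
(c) P(X ≤ 9) = 0.857718
(d) P(3 ≤ X ≤ 9) = 0.821161

We have X ~ Poisson(λ=6.72).

(a) Moments:
E[X] = 6.7200
Var(X) = 6.7200
σ = √Var(X) = 2.5923

(b) Point probability using PMF:
P(X = 3) = 0.061024

(c) Cumulative probability using CDF:
P(X ≤ 9) = F(9) = 0.857718

(d) Range probability:
P(3 ≤ X ≤ 9) = P(X ≤ 9) - P(X ≤ 2)
                   = F(9) - F(2)
                   = 0.857718 - 0.036557
                   = 0.821161

This means approximately 82.1% of outcomes fall in the interval [3, 9].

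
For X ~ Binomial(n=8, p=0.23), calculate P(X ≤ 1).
0.418866

We have X ~ Binomial(n=8, p=0.23).

The CDF gives us P(X ≤ k).

Using the CDF:
P(X ≤ 1) = 0.418866

This means there's approximately a 41.9% chance that X is at most 1.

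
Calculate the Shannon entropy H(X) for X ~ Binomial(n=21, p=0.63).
2.2115 nats

We have X ~ Binomial(n=21, p=0.63).

The Shannon entropy measures the uncertainty or information content of the distribution.

For a Binomial distribution with n=21, p=0.63:
H(X) = 2.2115 nats

(In bits, this would be 3.1906 bits.)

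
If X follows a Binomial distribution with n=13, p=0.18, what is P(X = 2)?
0.284834

We have X ~ Binomial(n=13, p=0.18).

For a Binomial distribution, the PMF gives us the probability of each outcome.

Using the PMF formula:
P(X = 2) = 0.284834

Rounded to 4 decimal places: 0.2848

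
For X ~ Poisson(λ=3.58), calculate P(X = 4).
0.190786

We have X ~ Poisson(λ=3.58).

For a Poisson distribution, the PMF gives us the probability of each outcome.

Using the PMF formula:
P(X = 4) = 0.190786

Rounded to 4 decimal places: 0.1908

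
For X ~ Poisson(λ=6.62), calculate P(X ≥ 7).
0.492281

We have X ~ Poisson(λ=6.62).

For discrete distributions, P(X ≥ 7) = 1 - P(X ≤ 6).

P(X ≤ 6) = 0.507719
P(X ≥ 7) = 1 - 0.507719 = 0.492281

So there's approximately a 49.2% chance that X is at least 7.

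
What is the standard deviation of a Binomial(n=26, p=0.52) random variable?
2.5475

We have X ~ Binomial(n=26, p=0.52).

For a Binomial distribution with n=26, p=0.52:
σ = √Var(X) = 2.5475

The standard deviation is the square root of the variance.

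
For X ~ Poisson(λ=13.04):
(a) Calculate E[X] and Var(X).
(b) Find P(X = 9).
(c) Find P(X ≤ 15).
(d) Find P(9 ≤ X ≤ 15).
(a) E[X] = 13.0400, Var(X) = 13.0400
(b) P(X = 9) = 0.065243
(c) P(X ≤ 15) = 0.760057
(d) P(9 ≤ X ≤ 15) = 0.662114

We have X ~ Poisson(λ=13.04).

(a) Moments:
E[X] = 13.0400
Var(X) = 13.0400
σ = √Var(X) = 3.6111

(b) Point probability using PMF:
P(X = 9) = 0.065243

(c) Cumulative probability using CDF:
P(X ≤ 15) = F(15) = 0.760057

(d) Range probability:
P(9 ≤ X ≤ 15) = P(X ≤ 15) - P(X ≤ 8)
                   = F(15) - F(8)
                   = 0.760057 - 0.097943
                   = 0.662114

This means approximately 66.2% of outcomes fall in the interval [9, 15].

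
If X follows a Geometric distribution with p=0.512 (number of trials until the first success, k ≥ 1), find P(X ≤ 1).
0.512000

We have X ~ Geometric(p=0.512) (number of trials until the first success, k ≥ 1).

The CDF gives us P(X ≤ k).

Using the CDF:
P(X ≤ 1) = 0.512000

This means there's approximately a 51.2% chance that X is at most 1.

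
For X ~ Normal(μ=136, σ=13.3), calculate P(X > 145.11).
0.246684

We have X ~ Normal(μ=136, σ=13.3).

P(X > 145.11) = 1 - P(X ≤ 145.11)
                = 1 - F(145.11)
                = 1 - 0.753316
                = 0.246684

So there's approximately a 24.7% chance that X exceeds 145.11.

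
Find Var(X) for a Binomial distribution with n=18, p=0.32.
3.9168

We have X ~ Binomial(n=18, p=0.32).

For a Binomial distribution with n=18, p=0.32:
Var(X) = 3.9168

The variance measures the spread of the distribution around the mean.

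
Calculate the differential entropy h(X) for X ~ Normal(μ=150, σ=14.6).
4.1000 nats

We have X ~ Normal(μ=150, σ=14.6).

The differential entropy measures the uncertainty or information content of the distribution.

For a Normal distribution with μ=150, σ=14.6:
h(X) = 4.1000 nats

(In bits, this would be 5.9150 bits.)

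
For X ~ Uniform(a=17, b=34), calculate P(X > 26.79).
0.424118

We have X ~ Uniform(a=17, b=34).

P(X > 26.79) = 1 - P(X ≤ 26.79)
                = 1 - F(26.79)
                = 1 - 0.575882
                = 0.424118

So there's approximately a 42.4% chance that X exceeds 26.79.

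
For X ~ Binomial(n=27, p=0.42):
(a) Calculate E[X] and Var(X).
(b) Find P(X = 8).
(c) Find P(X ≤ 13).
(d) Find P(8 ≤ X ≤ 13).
(a) E[X] = 11.3400, Var(X) = 6.5772
(b) P(X = 8) = 0.068785
(c) P(X ≤ 13) = 0.800827
(d) P(8 ≤ X ≤ 13) = 0.736238

We have X ~ Binomial(n=27, p=0.42).

(a) Moments:
E[X] = 11.3400
Var(X) = 6.5772
σ = √Var(X) = 2.5646

(b) Point probability using PMF:
P(X = 8) = 0.068785

(c) Cumulative probability using CDF:
P(X ≤ 13) = F(13) = 0.800827

(d) Range probability:
P(8 ≤ X ≤ 13) = P(X ≤ 13) - P(X ≤ 7)
                   = F(13) - F(7)
                   = 0.800827 - 0.064589
                   = 0.736238

This means approximately 73.6% of outcomes fall in the interval [8, 13].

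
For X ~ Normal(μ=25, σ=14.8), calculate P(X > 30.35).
0.358868

We have X ~ Normal(μ=25, σ=14.8).

P(X > 30.35) = 1 - P(X ≤ 30.35)
                = 1 - F(30.35)
                = 1 - 0.641132
                = 0.358868

So there's approximately a 35.9% chance that X exceeds 30.35.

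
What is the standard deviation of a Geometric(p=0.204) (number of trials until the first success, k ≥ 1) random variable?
4.3735

We have X ~ Geometric(p=0.204) (number of trials until the first success, k ≥ 1).

For a Geometric distribution with p=0.204 (number of trials until the first success, k ≥ 1):
σ = √Var(X) = 4.3735

The standard deviation is the square root of the variance.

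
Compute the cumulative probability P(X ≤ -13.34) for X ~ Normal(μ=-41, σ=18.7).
0.930449

We have X ~ Normal(μ=-41, σ=18.7).

The CDF gives us P(X ≤ k).

Using the CDF:
P(X ≤ -13.34) = 0.930449

This means there's approximately a 93.0% chance that X is at most -13.34.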